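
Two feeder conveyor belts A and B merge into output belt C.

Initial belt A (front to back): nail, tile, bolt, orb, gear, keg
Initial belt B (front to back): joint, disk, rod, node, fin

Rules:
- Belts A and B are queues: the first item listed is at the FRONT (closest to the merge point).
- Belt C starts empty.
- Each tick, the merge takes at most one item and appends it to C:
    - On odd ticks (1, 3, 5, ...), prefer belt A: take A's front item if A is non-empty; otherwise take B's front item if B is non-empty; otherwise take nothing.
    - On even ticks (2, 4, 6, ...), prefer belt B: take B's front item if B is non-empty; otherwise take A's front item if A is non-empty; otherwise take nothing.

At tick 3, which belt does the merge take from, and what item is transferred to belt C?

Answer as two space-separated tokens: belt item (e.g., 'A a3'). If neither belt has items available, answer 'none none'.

Tick 1: prefer A, take nail from A; A=[tile,bolt,orb,gear,keg] B=[joint,disk,rod,node,fin] C=[nail]
Tick 2: prefer B, take joint from B; A=[tile,bolt,orb,gear,keg] B=[disk,rod,node,fin] C=[nail,joint]
Tick 3: prefer A, take tile from A; A=[bolt,orb,gear,keg] B=[disk,rod,node,fin] C=[nail,joint,tile]

Answer: A tile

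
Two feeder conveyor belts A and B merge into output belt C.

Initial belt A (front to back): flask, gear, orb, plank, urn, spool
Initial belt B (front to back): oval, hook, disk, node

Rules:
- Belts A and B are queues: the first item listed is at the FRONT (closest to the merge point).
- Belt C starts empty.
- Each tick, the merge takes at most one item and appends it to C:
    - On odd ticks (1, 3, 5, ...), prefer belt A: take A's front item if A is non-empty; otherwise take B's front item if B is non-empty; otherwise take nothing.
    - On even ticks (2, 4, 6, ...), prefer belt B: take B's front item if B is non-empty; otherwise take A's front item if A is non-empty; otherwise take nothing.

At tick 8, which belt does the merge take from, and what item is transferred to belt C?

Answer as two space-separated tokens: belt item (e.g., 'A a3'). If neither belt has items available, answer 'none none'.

Answer: B node

Derivation:
Tick 1: prefer A, take flask from A; A=[gear,orb,plank,urn,spool] B=[oval,hook,disk,node] C=[flask]
Tick 2: prefer B, take oval from B; A=[gear,orb,plank,urn,spool] B=[hook,disk,node] C=[flask,oval]
Tick 3: prefer A, take gear from A; A=[orb,plank,urn,spool] B=[hook,disk,node] C=[flask,oval,gear]
Tick 4: prefer B, take hook from B; A=[orb,plank,urn,spool] B=[disk,node] C=[flask,oval,gear,hook]
Tick 5: prefer A, take orb from A; A=[plank,urn,spool] B=[disk,node] C=[flask,oval,gear,hook,orb]
Tick 6: prefer B, take disk from B; A=[plank,urn,spool] B=[node] C=[flask,oval,gear,hook,orb,disk]
Tick 7: prefer A, take plank from A; A=[urn,spool] B=[node] C=[flask,oval,gear,hook,orb,disk,plank]
Tick 8: prefer B, take node from B; A=[urn,spool] B=[-] C=[flask,oval,gear,hook,orb,disk,plank,node]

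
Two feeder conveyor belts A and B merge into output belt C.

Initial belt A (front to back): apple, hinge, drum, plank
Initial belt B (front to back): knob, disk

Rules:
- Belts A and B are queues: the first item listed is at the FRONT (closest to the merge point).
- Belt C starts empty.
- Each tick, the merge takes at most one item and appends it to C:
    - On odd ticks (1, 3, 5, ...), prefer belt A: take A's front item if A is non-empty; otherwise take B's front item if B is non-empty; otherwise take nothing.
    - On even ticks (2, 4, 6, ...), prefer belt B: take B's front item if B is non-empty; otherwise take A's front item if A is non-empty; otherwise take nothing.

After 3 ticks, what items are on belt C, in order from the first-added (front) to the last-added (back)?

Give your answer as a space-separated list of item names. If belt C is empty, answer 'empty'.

Answer: apple knob hinge

Derivation:
Tick 1: prefer A, take apple from A; A=[hinge,drum,plank] B=[knob,disk] C=[apple]
Tick 2: prefer B, take knob from B; A=[hinge,drum,plank] B=[disk] C=[apple,knob]
Tick 3: prefer A, take hinge from A; A=[drum,plank] B=[disk] C=[apple,knob,hinge]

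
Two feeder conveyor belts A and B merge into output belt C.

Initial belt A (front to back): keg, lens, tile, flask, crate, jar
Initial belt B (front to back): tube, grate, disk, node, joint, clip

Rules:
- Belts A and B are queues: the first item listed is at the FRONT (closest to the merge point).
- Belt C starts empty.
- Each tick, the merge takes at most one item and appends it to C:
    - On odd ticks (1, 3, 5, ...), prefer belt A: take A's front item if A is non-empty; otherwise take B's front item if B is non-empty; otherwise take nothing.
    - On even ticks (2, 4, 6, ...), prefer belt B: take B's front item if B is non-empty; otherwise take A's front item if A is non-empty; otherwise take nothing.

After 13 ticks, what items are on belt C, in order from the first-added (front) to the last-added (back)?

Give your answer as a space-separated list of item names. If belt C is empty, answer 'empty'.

Tick 1: prefer A, take keg from A; A=[lens,tile,flask,crate,jar] B=[tube,grate,disk,node,joint,clip] C=[keg]
Tick 2: prefer B, take tube from B; A=[lens,tile,flask,crate,jar] B=[grate,disk,node,joint,clip] C=[keg,tube]
Tick 3: prefer A, take lens from A; A=[tile,flask,crate,jar] B=[grate,disk,node,joint,clip] C=[keg,tube,lens]
Tick 4: prefer B, take grate from B; A=[tile,flask,crate,jar] B=[disk,node,joint,clip] C=[keg,tube,lens,grate]
Tick 5: prefer A, take tile from A; A=[flask,crate,jar] B=[disk,node,joint,clip] C=[keg,tube,lens,grate,tile]
Tick 6: prefer B, take disk from B; A=[flask,crate,jar] B=[node,joint,clip] C=[keg,tube,lens,grate,tile,disk]
Tick 7: prefer A, take flask from A; A=[crate,jar] B=[node,joint,clip] C=[keg,tube,lens,grate,tile,disk,flask]
Tick 8: prefer B, take node from B; A=[crate,jar] B=[joint,clip] C=[keg,tube,lens,grate,tile,disk,flask,node]
Tick 9: prefer A, take crate from A; A=[jar] B=[joint,clip] C=[keg,tube,lens,grate,tile,disk,flask,node,crate]
Tick 10: prefer B, take joint from B; A=[jar] B=[clip] C=[keg,tube,lens,grate,tile,disk,flask,node,crate,joint]
Tick 11: prefer A, take jar from A; A=[-] B=[clip] C=[keg,tube,lens,grate,tile,disk,flask,node,crate,joint,jar]
Tick 12: prefer B, take clip from B; A=[-] B=[-] C=[keg,tube,lens,grate,tile,disk,flask,node,crate,joint,jar,clip]
Tick 13: prefer A, both empty, nothing taken; A=[-] B=[-] C=[keg,tube,lens,grate,tile,disk,flask,node,crate,joint,jar,clip]

Answer: keg tube lens grate tile disk flask node crate joint jar clip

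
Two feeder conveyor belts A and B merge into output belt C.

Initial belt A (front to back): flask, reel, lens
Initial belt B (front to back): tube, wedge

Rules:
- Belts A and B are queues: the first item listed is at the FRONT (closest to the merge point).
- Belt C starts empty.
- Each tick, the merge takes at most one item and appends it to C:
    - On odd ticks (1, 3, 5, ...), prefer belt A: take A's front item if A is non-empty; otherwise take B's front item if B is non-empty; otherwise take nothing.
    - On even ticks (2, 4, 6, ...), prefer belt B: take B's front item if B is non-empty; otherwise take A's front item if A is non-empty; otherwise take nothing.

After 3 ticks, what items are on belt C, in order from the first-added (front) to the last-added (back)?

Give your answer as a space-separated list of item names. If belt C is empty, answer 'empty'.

Answer: flask tube reel

Derivation:
Tick 1: prefer A, take flask from A; A=[reel,lens] B=[tube,wedge] C=[flask]
Tick 2: prefer B, take tube from B; A=[reel,lens] B=[wedge] C=[flask,tube]
Tick 3: prefer A, take reel from A; A=[lens] B=[wedge] C=[flask,tube,reel]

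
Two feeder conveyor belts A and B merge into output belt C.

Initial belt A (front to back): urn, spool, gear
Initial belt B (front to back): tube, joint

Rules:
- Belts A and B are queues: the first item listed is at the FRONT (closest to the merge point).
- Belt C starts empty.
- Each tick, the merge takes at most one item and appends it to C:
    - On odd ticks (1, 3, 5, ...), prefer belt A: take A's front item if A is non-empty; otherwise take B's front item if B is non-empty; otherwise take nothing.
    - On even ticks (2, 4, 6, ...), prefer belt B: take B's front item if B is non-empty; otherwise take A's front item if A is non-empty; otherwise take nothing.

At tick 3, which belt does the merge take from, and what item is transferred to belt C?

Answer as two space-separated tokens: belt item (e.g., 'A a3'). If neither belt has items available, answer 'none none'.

Answer: A spool

Derivation:
Tick 1: prefer A, take urn from A; A=[spool,gear] B=[tube,joint] C=[urn]
Tick 2: prefer B, take tube from B; A=[spool,gear] B=[joint] C=[urn,tube]
Tick 3: prefer A, take spool from A; A=[gear] B=[joint] C=[urn,tube,spool]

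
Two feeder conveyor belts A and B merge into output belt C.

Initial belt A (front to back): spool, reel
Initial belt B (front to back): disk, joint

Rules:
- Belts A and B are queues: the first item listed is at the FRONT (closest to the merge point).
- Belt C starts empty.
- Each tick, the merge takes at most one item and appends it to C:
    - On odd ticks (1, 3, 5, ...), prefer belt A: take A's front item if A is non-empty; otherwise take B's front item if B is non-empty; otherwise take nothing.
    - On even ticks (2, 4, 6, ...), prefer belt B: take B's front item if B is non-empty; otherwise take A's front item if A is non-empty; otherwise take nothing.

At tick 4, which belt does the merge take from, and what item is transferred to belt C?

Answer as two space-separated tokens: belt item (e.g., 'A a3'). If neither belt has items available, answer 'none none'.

Answer: B joint

Derivation:
Tick 1: prefer A, take spool from A; A=[reel] B=[disk,joint] C=[spool]
Tick 2: prefer B, take disk from B; A=[reel] B=[joint] C=[spool,disk]
Tick 3: prefer A, take reel from A; A=[-] B=[joint] C=[spool,disk,reel]
Tick 4: prefer B, take joint from B; A=[-] B=[-] C=[spool,disk,reel,joint]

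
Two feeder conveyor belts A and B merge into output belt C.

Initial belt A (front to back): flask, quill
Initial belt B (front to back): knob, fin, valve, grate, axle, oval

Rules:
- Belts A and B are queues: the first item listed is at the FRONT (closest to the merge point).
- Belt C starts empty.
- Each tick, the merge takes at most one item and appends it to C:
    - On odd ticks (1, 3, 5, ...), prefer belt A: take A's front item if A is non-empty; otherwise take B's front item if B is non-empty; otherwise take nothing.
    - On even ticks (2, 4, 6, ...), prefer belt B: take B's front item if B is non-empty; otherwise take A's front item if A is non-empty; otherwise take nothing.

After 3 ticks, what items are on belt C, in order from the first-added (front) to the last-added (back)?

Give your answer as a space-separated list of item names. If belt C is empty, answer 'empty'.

Answer: flask knob quill

Derivation:
Tick 1: prefer A, take flask from A; A=[quill] B=[knob,fin,valve,grate,axle,oval] C=[flask]
Tick 2: prefer B, take knob from B; A=[quill] B=[fin,valve,grate,axle,oval] C=[flask,knob]
Tick 3: prefer A, take quill from A; A=[-] B=[fin,valve,grate,axle,oval] C=[flask,knob,quill]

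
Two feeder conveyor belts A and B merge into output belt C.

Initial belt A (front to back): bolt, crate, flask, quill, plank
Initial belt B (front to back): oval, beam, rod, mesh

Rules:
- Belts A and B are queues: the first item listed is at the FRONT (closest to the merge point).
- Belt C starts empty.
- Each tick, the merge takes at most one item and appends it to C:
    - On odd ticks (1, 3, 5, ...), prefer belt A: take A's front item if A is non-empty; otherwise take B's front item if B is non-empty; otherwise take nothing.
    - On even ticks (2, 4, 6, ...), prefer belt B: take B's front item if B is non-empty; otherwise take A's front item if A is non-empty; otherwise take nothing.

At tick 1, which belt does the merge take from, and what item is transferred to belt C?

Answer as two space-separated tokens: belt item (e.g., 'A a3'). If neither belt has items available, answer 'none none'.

Tick 1: prefer A, take bolt from A; A=[crate,flask,quill,plank] B=[oval,beam,rod,mesh] C=[bolt]

Answer: A bolt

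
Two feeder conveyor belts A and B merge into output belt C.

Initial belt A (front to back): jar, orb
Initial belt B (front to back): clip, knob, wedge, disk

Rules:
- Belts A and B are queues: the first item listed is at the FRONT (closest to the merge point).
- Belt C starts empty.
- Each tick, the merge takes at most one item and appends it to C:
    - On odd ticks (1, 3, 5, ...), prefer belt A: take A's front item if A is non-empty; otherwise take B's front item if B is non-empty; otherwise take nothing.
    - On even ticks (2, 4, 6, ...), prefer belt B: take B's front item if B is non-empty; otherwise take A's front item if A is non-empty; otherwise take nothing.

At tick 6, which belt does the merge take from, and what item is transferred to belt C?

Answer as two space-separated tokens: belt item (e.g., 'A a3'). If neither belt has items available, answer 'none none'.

Answer: B disk

Derivation:
Tick 1: prefer A, take jar from A; A=[orb] B=[clip,knob,wedge,disk] C=[jar]
Tick 2: prefer B, take clip from B; A=[orb] B=[knob,wedge,disk] C=[jar,clip]
Tick 3: prefer A, take orb from A; A=[-] B=[knob,wedge,disk] C=[jar,clip,orb]
Tick 4: prefer B, take knob from B; A=[-] B=[wedge,disk] C=[jar,clip,orb,knob]
Tick 5: prefer A, take wedge from B; A=[-] B=[disk] C=[jar,clip,orb,knob,wedge]
Tick 6: prefer B, take disk from B; A=[-] B=[-] C=[jar,clip,orb,knob,wedge,disk]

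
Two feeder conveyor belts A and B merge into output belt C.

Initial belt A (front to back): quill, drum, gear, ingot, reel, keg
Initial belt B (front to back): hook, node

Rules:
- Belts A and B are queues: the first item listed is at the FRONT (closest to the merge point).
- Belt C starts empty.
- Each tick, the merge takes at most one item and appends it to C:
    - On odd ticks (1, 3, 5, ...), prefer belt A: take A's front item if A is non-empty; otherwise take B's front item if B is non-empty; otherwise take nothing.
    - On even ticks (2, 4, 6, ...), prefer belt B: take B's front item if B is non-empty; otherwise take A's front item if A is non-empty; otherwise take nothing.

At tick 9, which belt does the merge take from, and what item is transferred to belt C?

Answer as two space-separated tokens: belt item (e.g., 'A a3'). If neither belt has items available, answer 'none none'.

Tick 1: prefer A, take quill from A; A=[drum,gear,ingot,reel,keg] B=[hook,node] C=[quill]
Tick 2: prefer B, take hook from B; A=[drum,gear,ingot,reel,keg] B=[node] C=[quill,hook]
Tick 3: prefer A, take drum from A; A=[gear,ingot,reel,keg] B=[node] C=[quill,hook,drum]
Tick 4: prefer B, take node from B; A=[gear,ingot,reel,keg] B=[-] C=[quill,hook,drum,node]
Tick 5: prefer A, take gear from A; A=[ingot,reel,keg] B=[-] C=[quill,hook,drum,node,gear]
Tick 6: prefer B, take ingot from A; A=[reel,keg] B=[-] C=[quill,hook,drum,node,gear,ingot]
Tick 7: prefer A, take reel from A; A=[keg] B=[-] C=[quill,hook,drum,node,gear,ingot,reel]
Tick 8: prefer B, take keg from A; A=[-] B=[-] C=[quill,hook,drum,node,gear,ingot,reel,keg]
Tick 9: prefer A, both empty, nothing taken; A=[-] B=[-] C=[quill,hook,drum,node,gear,ingot,reel,keg]

Answer: none none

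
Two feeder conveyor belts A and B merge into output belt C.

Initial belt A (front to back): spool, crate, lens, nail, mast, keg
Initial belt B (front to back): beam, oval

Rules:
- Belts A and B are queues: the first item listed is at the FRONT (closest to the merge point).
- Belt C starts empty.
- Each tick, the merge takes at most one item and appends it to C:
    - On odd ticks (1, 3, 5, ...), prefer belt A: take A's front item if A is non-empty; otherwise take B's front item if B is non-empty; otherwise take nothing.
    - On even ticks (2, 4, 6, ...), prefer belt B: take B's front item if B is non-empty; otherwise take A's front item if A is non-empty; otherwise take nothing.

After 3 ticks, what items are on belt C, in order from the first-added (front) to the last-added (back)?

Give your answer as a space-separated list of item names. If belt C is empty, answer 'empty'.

Answer: spool beam crate

Derivation:
Tick 1: prefer A, take spool from A; A=[crate,lens,nail,mast,keg] B=[beam,oval] C=[spool]
Tick 2: prefer B, take beam from B; A=[crate,lens,nail,mast,keg] B=[oval] C=[spool,beam]
Tick 3: prefer A, take crate from A; A=[lens,nail,mast,keg] B=[oval] C=[spool,beam,crate]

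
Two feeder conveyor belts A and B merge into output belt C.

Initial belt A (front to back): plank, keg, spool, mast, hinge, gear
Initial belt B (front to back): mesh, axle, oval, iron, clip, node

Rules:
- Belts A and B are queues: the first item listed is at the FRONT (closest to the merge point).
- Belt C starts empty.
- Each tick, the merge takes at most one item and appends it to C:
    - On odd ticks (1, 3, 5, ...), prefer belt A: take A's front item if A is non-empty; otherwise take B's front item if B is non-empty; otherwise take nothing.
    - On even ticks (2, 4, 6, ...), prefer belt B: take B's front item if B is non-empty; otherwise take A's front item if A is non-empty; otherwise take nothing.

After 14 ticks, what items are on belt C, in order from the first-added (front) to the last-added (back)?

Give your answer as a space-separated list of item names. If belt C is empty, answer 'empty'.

Tick 1: prefer A, take plank from A; A=[keg,spool,mast,hinge,gear] B=[mesh,axle,oval,iron,clip,node] C=[plank]
Tick 2: prefer B, take mesh from B; A=[keg,spool,mast,hinge,gear] B=[axle,oval,iron,clip,node] C=[plank,mesh]
Tick 3: prefer A, take keg from A; A=[spool,mast,hinge,gear] B=[axle,oval,iron,clip,node] C=[plank,mesh,keg]
Tick 4: prefer B, take axle from B; A=[spool,mast,hinge,gear] B=[oval,iron,clip,node] C=[plank,mesh,keg,axle]
Tick 5: prefer A, take spool from A; A=[mast,hinge,gear] B=[oval,iron,clip,node] C=[plank,mesh,keg,axle,spool]
Tick 6: prefer B, take oval from B; A=[mast,hinge,gear] B=[iron,clip,node] C=[plank,mesh,keg,axle,spool,oval]
Tick 7: prefer A, take mast from A; A=[hinge,gear] B=[iron,clip,node] C=[plank,mesh,keg,axle,spool,oval,mast]
Tick 8: prefer B, take iron from B; A=[hinge,gear] B=[clip,node] C=[plank,mesh,keg,axle,spool,oval,mast,iron]
Tick 9: prefer A, take hinge from A; A=[gear] B=[clip,node] C=[plank,mesh,keg,axle,spool,oval,mast,iron,hinge]
Tick 10: prefer B, take clip from B; A=[gear] B=[node] C=[plank,mesh,keg,axle,spool,oval,mast,iron,hinge,clip]
Tick 11: prefer A, take gear from A; A=[-] B=[node] C=[plank,mesh,keg,axle,spool,oval,mast,iron,hinge,clip,gear]
Tick 12: prefer B, take node from B; A=[-] B=[-] C=[plank,mesh,keg,axle,spool,oval,mast,iron,hinge,clip,gear,node]
Tick 13: prefer A, both empty, nothing taken; A=[-] B=[-] C=[plank,mesh,keg,axle,spool,oval,mast,iron,hinge,clip,gear,node]
Tick 14: prefer B, both empty, nothing taken; A=[-] B=[-] C=[plank,mesh,keg,axle,spool,oval,mast,iron,hinge,clip,gear,node]

Answer: plank mesh keg axle spool oval mast iron hinge clip gear node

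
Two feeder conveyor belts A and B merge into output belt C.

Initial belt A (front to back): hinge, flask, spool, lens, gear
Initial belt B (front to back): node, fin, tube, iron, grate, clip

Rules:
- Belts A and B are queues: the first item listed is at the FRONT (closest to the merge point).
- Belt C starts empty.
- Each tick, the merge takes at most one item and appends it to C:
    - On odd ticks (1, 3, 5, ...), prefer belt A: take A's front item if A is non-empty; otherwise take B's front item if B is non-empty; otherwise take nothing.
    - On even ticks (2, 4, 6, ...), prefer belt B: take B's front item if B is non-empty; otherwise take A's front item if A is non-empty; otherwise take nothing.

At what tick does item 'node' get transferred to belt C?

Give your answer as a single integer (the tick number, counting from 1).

Answer: 2

Derivation:
Tick 1: prefer A, take hinge from A; A=[flask,spool,lens,gear] B=[node,fin,tube,iron,grate,clip] C=[hinge]
Tick 2: prefer B, take node from B; A=[flask,spool,lens,gear] B=[fin,tube,iron,grate,clip] C=[hinge,node]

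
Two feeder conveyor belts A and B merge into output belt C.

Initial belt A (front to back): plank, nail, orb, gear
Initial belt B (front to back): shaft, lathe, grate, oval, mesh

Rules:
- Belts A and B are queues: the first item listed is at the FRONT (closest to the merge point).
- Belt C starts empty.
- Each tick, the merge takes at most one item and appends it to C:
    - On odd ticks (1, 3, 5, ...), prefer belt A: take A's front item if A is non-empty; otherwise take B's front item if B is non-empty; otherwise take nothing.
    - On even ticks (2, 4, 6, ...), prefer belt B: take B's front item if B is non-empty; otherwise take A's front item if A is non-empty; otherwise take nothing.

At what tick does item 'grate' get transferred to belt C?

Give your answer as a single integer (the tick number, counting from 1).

Answer: 6

Derivation:
Tick 1: prefer A, take plank from A; A=[nail,orb,gear] B=[shaft,lathe,grate,oval,mesh] C=[plank]
Tick 2: prefer B, take shaft from B; A=[nail,orb,gear] B=[lathe,grate,oval,mesh] C=[plank,shaft]
Tick 3: prefer A, take nail from A; A=[orb,gear] B=[lathe,grate,oval,mesh] C=[plank,shaft,nail]
Tick 4: prefer B, take lathe from B; A=[orb,gear] B=[grate,oval,mesh] C=[plank,shaft,nail,lathe]
Tick 5: prefer A, take orb from A; A=[gear] B=[grate,oval,mesh] C=[plank,shaft,nail,lathe,orb]
Tick 6: prefer B, take grate from B; A=[gear] B=[oval,mesh] C=[plank,shaft,nail,lathe,orb,grate]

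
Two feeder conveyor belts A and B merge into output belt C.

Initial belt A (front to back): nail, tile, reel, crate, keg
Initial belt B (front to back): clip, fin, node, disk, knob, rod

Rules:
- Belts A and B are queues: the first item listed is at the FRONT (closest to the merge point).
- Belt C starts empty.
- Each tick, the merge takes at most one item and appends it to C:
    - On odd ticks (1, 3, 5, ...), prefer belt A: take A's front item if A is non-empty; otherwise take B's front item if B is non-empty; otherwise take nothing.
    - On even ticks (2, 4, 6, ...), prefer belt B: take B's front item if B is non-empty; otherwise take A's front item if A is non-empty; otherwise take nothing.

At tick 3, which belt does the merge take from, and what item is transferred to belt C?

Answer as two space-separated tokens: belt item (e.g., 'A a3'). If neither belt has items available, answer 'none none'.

Tick 1: prefer A, take nail from A; A=[tile,reel,crate,keg] B=[clip,fin,node,disk,knob,rod] C=[nail]
Tick 2: prefer B, take clip from B; A=[tile,reel,crate,keg] B=[fin,node,disk,knob,rod] C=[nail,clip]
Tick 3: prefer A, take tile from A; A=[reel,crate,keg] B=[fin,node,disk,knob,rod] C=[nail,clip,tile]

Answer: A tile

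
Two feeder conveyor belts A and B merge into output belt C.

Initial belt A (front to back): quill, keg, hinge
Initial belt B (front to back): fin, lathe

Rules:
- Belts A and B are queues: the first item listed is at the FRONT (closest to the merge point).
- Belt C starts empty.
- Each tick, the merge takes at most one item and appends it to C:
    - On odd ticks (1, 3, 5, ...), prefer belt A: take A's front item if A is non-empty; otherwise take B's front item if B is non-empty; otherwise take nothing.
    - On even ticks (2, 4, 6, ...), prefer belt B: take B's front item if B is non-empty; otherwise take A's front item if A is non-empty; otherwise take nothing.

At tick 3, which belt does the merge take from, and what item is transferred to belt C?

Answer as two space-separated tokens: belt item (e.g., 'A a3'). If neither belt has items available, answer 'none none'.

Answer: A keg

Derivation:
Tick 1: prefer A, take quill from A; A=[keg,hinge] B=[fin,lathe] C=[quill]
Tick 2: prefer B, take fin from B; A=[keg,hinge] B=[lathe] C=[quill,fin]
Tick 3: prefer A, take keg from A; A=[hinge] B=[lathe] C=[quill,fin,keg]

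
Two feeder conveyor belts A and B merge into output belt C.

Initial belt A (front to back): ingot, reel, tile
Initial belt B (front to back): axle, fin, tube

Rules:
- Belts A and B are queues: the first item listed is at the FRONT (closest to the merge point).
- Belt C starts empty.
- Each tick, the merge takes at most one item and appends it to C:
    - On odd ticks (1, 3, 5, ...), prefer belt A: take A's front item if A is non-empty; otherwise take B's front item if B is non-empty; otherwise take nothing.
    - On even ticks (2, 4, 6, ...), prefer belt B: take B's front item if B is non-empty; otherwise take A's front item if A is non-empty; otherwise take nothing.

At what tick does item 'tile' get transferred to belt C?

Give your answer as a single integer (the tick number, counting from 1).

Answer: 5

Derivation:
Tick 1: prefer A, take ingot from A; A=[reel,tile] B=[axle,fin,tube] C=[ingot]
Tick 2: prefer B, take axle from B; A=[reel,tile] B=[fin,tube] C=[ingot,axle]
Tick 3: prefer A, take reel from A; A=[tile] B=[fin,tube] C=[ingot,axle,reel]
Tick 4: prefer B, take fin from B; A=[tile] B=[tube] C=[ingot,axle,reel,fin]
Tick 5: prefer A, take tile from A; A=[-] B=[tube] C=[ingot,axle,reel,fin,tile]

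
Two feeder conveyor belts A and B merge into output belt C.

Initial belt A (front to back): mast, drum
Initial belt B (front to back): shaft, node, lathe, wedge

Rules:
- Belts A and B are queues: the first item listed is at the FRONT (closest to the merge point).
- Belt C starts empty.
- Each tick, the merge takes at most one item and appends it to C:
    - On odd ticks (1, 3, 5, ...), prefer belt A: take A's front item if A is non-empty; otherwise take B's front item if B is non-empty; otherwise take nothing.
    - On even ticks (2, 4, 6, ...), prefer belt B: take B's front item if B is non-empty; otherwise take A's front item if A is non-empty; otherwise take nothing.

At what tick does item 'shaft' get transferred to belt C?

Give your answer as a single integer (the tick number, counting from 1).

Answer: 2

Derivation:
Tick 1: prefer A, take mast from A; A=[drum] B=[shaft,node,lathe,wedge] C=[mast]
Tick 2: prefer B, take shaft from B; A=[drum] B=[node,lathe,wedge] C=[mast,shaft]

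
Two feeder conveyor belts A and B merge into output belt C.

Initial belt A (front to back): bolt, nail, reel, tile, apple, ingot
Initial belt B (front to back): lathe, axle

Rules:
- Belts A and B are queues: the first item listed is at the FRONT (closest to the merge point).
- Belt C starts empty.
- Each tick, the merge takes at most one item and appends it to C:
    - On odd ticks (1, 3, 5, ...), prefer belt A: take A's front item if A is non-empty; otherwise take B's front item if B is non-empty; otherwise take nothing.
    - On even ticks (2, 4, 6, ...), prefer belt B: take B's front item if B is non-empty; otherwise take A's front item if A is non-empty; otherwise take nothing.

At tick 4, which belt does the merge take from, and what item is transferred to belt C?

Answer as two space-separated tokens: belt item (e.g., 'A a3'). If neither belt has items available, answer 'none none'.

Answer: B axle

Derivation:
Tick 1: prefer A, take bolt from A; A=[nail,reel,tile,apple,ingot] B=[lathe,axle] C=[bolt]
Tick 2: prefer B, take lathe from B; A=[nail,reel,tile,apple,ingot] B=[axle] C=[bolt,lathe]
Tick 3: prefer A, take nail from A; A=[reel,tile,apple,ingot] B=[axle] C=[bolt,lathe,nail]
Tick 4: prefer B, take axle from B; A=[reel,tile,apple,ingot] B=[-] C=[bolt,lathe,nail,axle]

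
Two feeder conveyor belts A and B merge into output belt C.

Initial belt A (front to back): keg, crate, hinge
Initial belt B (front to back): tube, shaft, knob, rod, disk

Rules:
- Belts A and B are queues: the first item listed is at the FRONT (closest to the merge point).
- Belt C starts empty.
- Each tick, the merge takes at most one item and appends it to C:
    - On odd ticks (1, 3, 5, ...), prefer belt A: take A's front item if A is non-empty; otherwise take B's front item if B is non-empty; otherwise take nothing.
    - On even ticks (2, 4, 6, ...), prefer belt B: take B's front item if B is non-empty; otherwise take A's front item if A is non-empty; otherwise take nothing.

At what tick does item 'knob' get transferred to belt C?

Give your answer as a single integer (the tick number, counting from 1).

Tick 1: prefer A, take keg from A; A=[crate,hinge] B=[tube,shaft,knob,rod,disk] C=[keg]
Tick 2: prefer B, take tube from B; A=[crate,hinge] B=[shaft,knob,rod,disk] C=[keg,tube]
Tick 3: prefer A, take crate from A; A=[hinge] B=[shaft,knob,rod,disk] C=[keg,tube,crate]
Tick 4: prefer B, take shaft from B; A=[hinge] B=[knob,rod,disk] C=[keg,tube,crate,shaft]
Tick 5: prefer A, take hinge from A; A=[-] B=[knob,rod,disk] C=[keg,tube,crate,shaft,hinge]
Tick 6: prefer B, take knob from B; A=[-] B=[rod,disk] C=[keg,tube,crate,shaft,hinge,knob]

Answer: 6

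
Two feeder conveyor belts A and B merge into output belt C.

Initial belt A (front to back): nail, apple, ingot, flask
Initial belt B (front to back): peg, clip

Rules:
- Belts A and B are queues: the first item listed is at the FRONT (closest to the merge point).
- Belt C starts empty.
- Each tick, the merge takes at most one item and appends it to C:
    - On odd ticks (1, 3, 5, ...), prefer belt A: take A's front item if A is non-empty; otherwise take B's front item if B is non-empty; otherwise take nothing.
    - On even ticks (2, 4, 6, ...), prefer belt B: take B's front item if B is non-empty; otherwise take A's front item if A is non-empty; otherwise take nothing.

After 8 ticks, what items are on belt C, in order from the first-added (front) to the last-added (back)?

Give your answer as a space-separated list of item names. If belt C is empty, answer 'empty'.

Tick 1: prefer A, take nail from A; A=[apple,ingot,flask] B=[peg,clip] C=[nail]
Tick 2: prefer B, take peg from B; A=[apple,ingot,flask] B=[clip] C=[nail,peg]
Tick 3: prefer A, take apple from A; A=[ingot,flask] B=[clip] C=[nail,peg,apple]
Tick 4: prefer B, take clip from B; A=[ingot,flask] B=[-] C=[nail,peg,apple,clip]
Tick 5: prefer A, take ingot from A; A=[flask] B=[-] C=[nail,peg,apple,clip,ingot]
Tick 6: prefer B, take flask from A; A=[-] B=[-] C=[nail,peg,apple,clip,ingot,flask]
Tick 7: prefer A, both empty, nothing taken; A=[-] B=[-] C=[nail,peg,apple,clip,ingot,flask]
Tick 8: prefer B, both empty, nothing taken; A=[-] B=[-] C=[nail,peg,apple,clip,ingot,flask]

Answer: nail peg apple clip ingot flask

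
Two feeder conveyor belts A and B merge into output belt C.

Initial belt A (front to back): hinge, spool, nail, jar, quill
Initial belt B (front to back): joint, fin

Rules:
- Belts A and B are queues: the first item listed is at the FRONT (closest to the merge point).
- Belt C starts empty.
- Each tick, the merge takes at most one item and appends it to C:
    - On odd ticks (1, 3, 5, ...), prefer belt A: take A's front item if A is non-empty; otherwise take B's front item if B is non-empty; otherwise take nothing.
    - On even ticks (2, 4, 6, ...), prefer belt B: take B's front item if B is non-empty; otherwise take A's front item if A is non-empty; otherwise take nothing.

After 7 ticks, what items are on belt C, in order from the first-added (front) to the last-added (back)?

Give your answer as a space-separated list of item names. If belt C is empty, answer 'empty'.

Tick 1: prefer A, take hinge from A; A=[spool,nail,jar,quill] B=[joint,fin] C=[hinge]
Tick 2: prefer B, take joint from B; A=[spool,nail,jar,quill] B=[fin] C=[hinge,joint]
Tick 3: prefer A, take spool from A; A=[nail,jar,quill] B=[fin] C=[hinge,joint,spool]
Tick 4: prefer B, take fin from B; A=[nail,jar,quill] B=[-] C=[hinge,joint,spool,fin]
Tick 5: prefer A, take nail from A; A=[jar,quill] B=[-] C=[hinge,joint,spool,fin,nail]
Tick 6: prefer B, take jar from A; A=[quill] B=[-] C=[hinge,joint,spool,fin,nail,jar]
Tick 7: prefer A, take quill from A; A=[-] B=[-] C=[hinge,joint,spool,fin,nail,jar,quill]

Answer: hinge joint spool fin nail jar quill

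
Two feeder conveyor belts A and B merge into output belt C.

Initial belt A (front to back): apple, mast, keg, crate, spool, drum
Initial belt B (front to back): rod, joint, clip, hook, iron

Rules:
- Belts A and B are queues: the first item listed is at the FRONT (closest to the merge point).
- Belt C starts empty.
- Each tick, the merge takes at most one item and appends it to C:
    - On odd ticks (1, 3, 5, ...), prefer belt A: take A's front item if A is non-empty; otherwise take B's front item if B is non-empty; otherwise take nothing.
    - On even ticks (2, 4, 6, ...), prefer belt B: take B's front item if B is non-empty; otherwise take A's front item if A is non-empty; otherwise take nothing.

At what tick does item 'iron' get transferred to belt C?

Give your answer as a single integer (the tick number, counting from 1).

Tick 1: prefer A, take apple from A; A=[mast,keg,crate,spool,drum] B=[rod,joint,clip,hook,iron] C=[apple]
Tick 2: prefer B, take rod from B; A=[mast,keg,crate,spool,drum] B=[joint,clip,hook,iron] C=[apple,rod]
Tick 3: prefer A, take mast from A; A=[keg,crate,spool,drum] B=[joint,clip,hook,iron] C=[apple,rod,mast]
Tick 4: prefer B, take joint from B; A=[keg,crate,spool,drum] B=[clip,hook,iron] C=[apple,rod,mast,joint]
Tick 5: prefer A, take keg from A; A=[crate,spool,drum] B=[clip,hook,iron] C=[apple,rod,mast,joint,keg]
Tick 6: prefer B, take clip from B; A=[crate,spool,drum] B=[hook,iron] C=[apple,rod,mast,joint,keg,clip]
Tick 7: prefer A, take crate from A; A=[spool,drum] B=[hook,iron] C=[apple,rod,mast,joint,keg,clip,crate]
Tick 8: prefer B, take hook from B; A=[spool,drum] B=[iron] C=[apple,rod,mast,joint,keg,clip,crate,hook]
Tick 9: prefer A, take spool from A; A=[drum] B=[iron] C=[apple,rod,mast,joint,keg,clip,crate,hook,spool]
Tick 10: prefer B, take iron from B; A=[drum] B=[-] C=[apple,rod,mast,joint,keg,clip,crate,hook,spool,iron]

Answer: 10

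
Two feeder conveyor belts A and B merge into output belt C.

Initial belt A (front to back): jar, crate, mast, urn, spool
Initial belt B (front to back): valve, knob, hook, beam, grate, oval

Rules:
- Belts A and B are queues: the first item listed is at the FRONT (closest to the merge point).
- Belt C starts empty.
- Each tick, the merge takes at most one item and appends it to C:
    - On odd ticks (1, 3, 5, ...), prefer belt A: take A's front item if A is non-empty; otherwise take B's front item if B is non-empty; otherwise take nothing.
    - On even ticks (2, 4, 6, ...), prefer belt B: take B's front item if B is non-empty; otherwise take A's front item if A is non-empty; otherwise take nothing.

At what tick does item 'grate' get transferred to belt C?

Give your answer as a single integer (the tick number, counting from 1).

Answer: 10

Derivation:
Tick 1: prefer A, take jar from A; A=[crate,mast,urn,spool] B=[valve,knob,hook,beam,grate,oval] C=[jar]
Tick 2: prefer B, take valve from B; A=[crate,mast,urn,spool] B=[knob,hook,beam,grate,oval] C=[jar,valve]
Tick 3: prefer A, take crate from A; A=[mast,urn,spool] B=[knob,hook,beam,grate,oval] C=[jar,valve,crate]
Tick 4: prefer B, take knob from B; A=[mast,urn,spool] B=[hook,beam,grate,oval] C=[jar,valve,crate,knob]
Tick 5: prefer A, take mast from A; A=[urn,spool] B=[hook,beam,grate,oval] C=[jar,valve,crate,knob,mast]
Tick 6: prefer B, take hook from B; A=[urn,spool] B=[beam,grate,oval] C=[jar,valve,crate,knob,mast,hook]
Tick 7: prefer A, take urn from A; A=[spool] B=[beam,grate,oval] C=[jar,valve,crate,knob,mast,hook,urn]
Tick 8: prefer B, take beam from B; A=[spool] B=[grate,oval] C=[jar,valve,crate,knob,mast,hook,urn,beam]
Tick 9: prefer A, take spool from A; A=[-] B=[grate,oval] C=[jar,valve,crate,knob,mast,hook,urn,beam,spool]
Tick 10: prefer B, take grate from B; A=[-] B=[oval] C=[jar,valve,crate,knob,mast,hook,urn,beam,spool,grate]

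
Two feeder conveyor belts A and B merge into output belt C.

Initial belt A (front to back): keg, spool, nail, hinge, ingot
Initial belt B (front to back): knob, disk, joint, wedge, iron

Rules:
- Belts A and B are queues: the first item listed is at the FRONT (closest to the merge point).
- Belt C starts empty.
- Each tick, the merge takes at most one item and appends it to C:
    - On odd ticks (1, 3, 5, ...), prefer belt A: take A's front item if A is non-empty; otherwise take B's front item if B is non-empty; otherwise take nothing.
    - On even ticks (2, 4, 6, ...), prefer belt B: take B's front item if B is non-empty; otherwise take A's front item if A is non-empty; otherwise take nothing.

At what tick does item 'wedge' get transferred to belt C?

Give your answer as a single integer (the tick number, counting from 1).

Tick 1: prefer A, take keg from A; A=[spool,nail,hinge,ingot] B=[knob,disk,joint,wedge,iron] C=[keg]
Tick 2: prefer B, take knob from B; A=[spool,nail,hinge,ingot] B=[disk,joint,wedge,iron] C=[keg,knob]
Tick 3: prefer A, take spool from A; A=[nail,hinge,ingot] B=[disk,joint,wedge,iron] C=[keg,knob,spool]
Tick 4: prefer B, take disk from B; A=[nail,hinge,ingot] B=[joint,wedge,iron] C=[keg,knob,spool,disk]
Tick 5: prefer A, take nail from A; A=[hinge,ingot] B=[joint,wedge,iron] C=[keg,knob,spool,disk,nail]
Tick 6: prefer B, take joint from B; A=[hinge,ingot] B=[wedge,iron] C=[keg,knob,spool,disk,nail,joint]
Tick 7: prefer A, take hinge from A; A=[ingot] B=[wedge,iron] C=[keg,knob,spool,disk,nail,joint,hinge]
Tick 8: prefer B, take wedge from B; A=[ingot] B=[iron] C=[keg,knob,spool,disk,nail,joint,hinge,wedge]

Answer: 8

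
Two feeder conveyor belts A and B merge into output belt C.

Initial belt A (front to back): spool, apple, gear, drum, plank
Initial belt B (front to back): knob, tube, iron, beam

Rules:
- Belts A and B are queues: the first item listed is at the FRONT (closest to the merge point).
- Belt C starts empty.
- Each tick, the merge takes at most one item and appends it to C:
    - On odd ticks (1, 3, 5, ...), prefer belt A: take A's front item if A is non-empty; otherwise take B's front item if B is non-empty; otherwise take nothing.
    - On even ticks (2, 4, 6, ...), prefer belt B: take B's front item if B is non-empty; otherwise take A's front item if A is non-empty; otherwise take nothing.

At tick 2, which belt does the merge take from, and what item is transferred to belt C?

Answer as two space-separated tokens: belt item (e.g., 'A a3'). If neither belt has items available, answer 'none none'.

Answer: B knob

Derivation:
Tick 1: prefer A, take spool from A; A=[apple,gear,drum,plank] B=[knob,tube,iron,beam] C=[spool]
Tick 2: prefer B, take knob from B; A=[apple,gear,drum,plank] B=[tube,iron,beam] C=[spool,knob]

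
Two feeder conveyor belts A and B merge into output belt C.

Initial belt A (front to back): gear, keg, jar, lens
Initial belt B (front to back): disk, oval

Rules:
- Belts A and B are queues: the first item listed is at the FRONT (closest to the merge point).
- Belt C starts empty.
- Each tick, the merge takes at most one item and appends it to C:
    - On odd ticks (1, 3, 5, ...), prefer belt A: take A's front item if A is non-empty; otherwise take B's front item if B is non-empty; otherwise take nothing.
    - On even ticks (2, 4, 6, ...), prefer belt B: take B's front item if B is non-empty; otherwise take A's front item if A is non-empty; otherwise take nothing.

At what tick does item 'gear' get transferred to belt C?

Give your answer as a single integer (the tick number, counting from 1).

Answer: 1

Derivation:
Tick 1: prefer A, take gear from A; A=[keg,jar,lens] B=[disk,oval] C=[gear]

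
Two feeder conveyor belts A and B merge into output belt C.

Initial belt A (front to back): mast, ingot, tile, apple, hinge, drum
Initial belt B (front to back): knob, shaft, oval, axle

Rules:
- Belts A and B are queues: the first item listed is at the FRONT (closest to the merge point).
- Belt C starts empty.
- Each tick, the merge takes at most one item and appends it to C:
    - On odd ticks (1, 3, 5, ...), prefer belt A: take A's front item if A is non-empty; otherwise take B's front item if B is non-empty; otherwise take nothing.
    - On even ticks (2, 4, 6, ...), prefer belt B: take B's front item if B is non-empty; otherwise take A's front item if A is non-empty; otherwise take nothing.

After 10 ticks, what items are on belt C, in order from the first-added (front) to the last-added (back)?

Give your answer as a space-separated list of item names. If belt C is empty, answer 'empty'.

Tick 1: prefer A, take mast from A; A=[ingot,tile,apple,hinge,drum] B=[knob,shaft,oval,axle] C=[mast]
Tick 2: prefer B, take knob from B; A=[ingot,tile,apple,hinge,drum] B=[shaft,oval,axle] C=[mast,knob]
Tick 3: prefer A, take ingot from A; A=[tile,apple,hinge,drum] B=[shaft,oval,axle] C=[mast,knob,ingot]
Tick 4: prefer B, take shaft from B; A=[tile,apple,hinge,drum] B=[oval,axle] C=[mast,knob,ingot,shaft]
Tick 5: prefer A, take tile from A; A=[apple,hinge,drum] B=[oval,axle] C=[mast,knob,ingot,shaft,tile]
Tick 6: prefer B, take oval from B; A=[apple,hinge,drum] B=[axle] C=[mast,knob,ingot,shaft,tile,oval]
Tick 7: prefer A, take apple from A; A=[hinge,drum] B=[axle] C=[mast,knob,ingot,shaft,tile,oval,apple]
Tick 8: prefer B, take axle from B; A=[hinge,drum] B=[-] C=[mast,knob,ingot,shaft,tile,oval,apple,axle]
Tick 9: prefer A, take hinge from A; A=[drum] B=[-] C=[mast,knob,ingot,shaft,tile,oval,apple,axle,hinge]
Tick 10: prefer B, take drum from A; A=[-] B=[-] C=[mast,knob,ingot,shaft,tile,oval,apple,axle,hinge,drum]

Answer: mast knob ingot shaft tile oval apple axle hinge drum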